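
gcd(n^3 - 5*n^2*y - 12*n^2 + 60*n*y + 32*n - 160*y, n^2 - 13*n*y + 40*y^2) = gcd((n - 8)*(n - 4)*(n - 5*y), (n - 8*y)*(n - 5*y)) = -n + 5*y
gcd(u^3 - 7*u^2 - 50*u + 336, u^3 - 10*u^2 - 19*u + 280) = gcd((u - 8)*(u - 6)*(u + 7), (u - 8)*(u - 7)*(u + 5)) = u - 8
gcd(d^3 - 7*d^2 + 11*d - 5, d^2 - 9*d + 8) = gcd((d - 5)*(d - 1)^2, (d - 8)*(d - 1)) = d - 1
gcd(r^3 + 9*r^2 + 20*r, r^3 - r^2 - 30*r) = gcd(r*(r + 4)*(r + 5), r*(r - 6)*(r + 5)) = r^2 + 5*r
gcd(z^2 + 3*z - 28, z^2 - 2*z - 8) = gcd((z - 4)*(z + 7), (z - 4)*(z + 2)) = z - 4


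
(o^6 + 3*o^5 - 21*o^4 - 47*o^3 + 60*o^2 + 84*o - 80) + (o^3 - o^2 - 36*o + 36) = o^6 + 3*o^5 - 21*o^4 - 46*o^3 + 59*o^2 + 48*o - 44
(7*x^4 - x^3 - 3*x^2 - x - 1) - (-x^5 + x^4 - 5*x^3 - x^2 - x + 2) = x^5 + 6*x^4 + 4*x^3 - 2*x^2 - 3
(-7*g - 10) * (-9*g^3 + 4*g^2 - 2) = 63*g^4 + 62*g^3 - 40*g^2 + 14*g + 20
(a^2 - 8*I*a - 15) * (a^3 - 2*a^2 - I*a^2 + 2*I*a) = a^5 - 2*a^4 - 9*I*a^4 - 23*a^3 + 18*I*a^3 + 46*a^2 + 15*I*a^2 - 30*I*a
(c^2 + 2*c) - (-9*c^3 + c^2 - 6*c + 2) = 9*c^3 + 8*c - 2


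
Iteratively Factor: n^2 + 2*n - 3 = (n + 3)*(n - 1)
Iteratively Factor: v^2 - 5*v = (v)*(v - 5)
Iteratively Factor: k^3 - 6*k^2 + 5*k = (k - 5)*(k^2 - k) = (k - 5)*(k - 1)*(k)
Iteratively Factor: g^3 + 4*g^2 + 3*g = (g + 3)*(g^2 + g) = (g + 1)*(g + 3)*(g)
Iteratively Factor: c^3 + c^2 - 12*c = (c + 4)*(c^2 - 3*c) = c*(c + 4)*(c - 3)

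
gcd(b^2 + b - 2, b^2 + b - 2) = b^2 + b - 2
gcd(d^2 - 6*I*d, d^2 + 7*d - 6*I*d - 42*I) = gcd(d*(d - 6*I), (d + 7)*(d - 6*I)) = d - 6*I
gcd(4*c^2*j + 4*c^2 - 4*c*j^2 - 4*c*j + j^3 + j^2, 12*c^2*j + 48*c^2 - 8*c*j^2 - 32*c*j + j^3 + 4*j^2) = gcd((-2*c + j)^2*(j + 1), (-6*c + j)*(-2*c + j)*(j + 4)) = 2*c - j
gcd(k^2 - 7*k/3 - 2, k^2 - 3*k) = k - 3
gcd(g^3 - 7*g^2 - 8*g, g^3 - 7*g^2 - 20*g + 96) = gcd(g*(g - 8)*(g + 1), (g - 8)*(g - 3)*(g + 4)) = g - 8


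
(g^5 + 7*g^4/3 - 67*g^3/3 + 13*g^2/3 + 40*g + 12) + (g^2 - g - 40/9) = g^5 + 7*g^4/3 - 67*g^3/3 + 16*g^2/3 + 39*g + 68/9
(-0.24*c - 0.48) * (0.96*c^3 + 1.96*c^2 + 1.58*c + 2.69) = -0.2304*c^4 - 0.9312*c^3 - 1.32*c^2 - 1.404*c - 1.2912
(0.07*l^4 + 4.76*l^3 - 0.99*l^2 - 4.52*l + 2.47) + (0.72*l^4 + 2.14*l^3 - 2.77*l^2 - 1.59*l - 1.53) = 0.79*l^4 + 6.9*l^3 - 3.76*l^2 - 6.11*l + 0.94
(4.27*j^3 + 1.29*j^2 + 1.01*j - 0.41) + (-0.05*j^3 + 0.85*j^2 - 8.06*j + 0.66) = 4.22*j^3 + 2.14*j^2 - 7.05*j + 0.25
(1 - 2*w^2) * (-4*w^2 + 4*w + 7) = 8*w^4 - 8*w^3 - 18*w^2 + 4*w + 7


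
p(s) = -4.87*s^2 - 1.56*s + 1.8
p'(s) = -9.74*s - 1.56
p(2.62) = -35.72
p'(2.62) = -27.08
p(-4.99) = -111.68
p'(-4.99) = 47.04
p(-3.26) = -44.87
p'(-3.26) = 30.19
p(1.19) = -6.95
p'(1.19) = -13.15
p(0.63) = -1.12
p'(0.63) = -7.70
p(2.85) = -42.20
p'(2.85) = -29.32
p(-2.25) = -19.34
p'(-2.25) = 20.36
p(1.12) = -6.06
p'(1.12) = -12.47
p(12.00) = -718.20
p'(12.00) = -118.44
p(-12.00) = -680.76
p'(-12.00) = 115.32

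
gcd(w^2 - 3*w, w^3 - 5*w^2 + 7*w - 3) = w - 3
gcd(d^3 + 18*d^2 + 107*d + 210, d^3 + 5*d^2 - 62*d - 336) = d^2 + 13*d + 42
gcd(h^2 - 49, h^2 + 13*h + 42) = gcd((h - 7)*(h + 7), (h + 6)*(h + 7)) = h + 7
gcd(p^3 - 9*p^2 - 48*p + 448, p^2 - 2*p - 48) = p - 8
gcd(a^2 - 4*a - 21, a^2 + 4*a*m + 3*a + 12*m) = a + 3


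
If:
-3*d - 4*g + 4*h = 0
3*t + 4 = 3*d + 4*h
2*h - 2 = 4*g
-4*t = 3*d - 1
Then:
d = 7/9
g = -5/12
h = 1/6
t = -1/3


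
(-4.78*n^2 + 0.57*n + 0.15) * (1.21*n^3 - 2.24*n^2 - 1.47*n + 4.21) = -5.7838*n^5 + 11.3969*n^4 + 5.9313*n^3 - 21.2977*n^2 + 2.1792*n + 0.6315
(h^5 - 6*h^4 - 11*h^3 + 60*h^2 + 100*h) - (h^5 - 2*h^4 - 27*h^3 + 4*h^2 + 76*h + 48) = -4*h^4 + 16*h^3 + 56*h^2 + 24*h - 48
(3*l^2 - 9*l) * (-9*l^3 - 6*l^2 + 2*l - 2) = -27*l^5 + 63*l^4 + 60*l^3 - 24*l^2 + 18*l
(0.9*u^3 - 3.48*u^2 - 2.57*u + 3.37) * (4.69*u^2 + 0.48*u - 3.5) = 4.221*u^5 - 15.8892*u^4 - 16.8737*u^3 + 26.7517*u^2 + 10.6126*u - 11.795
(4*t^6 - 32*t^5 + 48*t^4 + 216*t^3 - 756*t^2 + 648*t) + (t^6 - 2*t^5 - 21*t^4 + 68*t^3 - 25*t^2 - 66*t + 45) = 5*t^6 - 34*t^5 + 27*t^4 + 284*t^3 - 781*t^2 + 582*t + 45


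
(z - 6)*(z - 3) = z^2 - 9*z + 18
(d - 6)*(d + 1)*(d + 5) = d^3 - 31*d - 30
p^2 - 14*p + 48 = (p - 8)*(p - 6)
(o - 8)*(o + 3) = o^2 - 5*o - 24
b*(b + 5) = b^2 + 5*b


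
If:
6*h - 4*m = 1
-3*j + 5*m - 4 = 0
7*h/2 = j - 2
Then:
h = -15/4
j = -89/8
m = -47/8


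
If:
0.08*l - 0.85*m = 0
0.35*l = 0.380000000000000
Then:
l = 1.09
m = 0.10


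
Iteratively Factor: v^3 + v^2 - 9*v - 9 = (v + 3)*(v^2 - 2*v - 3) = (v + 1)*(v + 3)*(v - 3)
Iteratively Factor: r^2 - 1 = (r - 1)*(r + 1)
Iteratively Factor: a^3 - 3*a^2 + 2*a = (a - 1)*(a^2 - 2*a) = (a - 2)*(a - 1)*(a)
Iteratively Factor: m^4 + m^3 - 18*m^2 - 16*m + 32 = (m - 4)*(m^3 + 5*m^2 + 2*m - 8) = (m - 4)*(m - 1)*(m^2 + 6*m + 8) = (m - 4)*(m - 1)*(m + 2)*(m + 4)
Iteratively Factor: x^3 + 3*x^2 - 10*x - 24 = (x - 3)*(x^2 + 6*x + 8) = (x - 3)*(x + 2)*(x + 4)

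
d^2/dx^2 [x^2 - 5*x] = 2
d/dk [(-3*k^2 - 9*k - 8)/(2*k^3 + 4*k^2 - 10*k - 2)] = (3*k^4 + 18*k^3 + 57*k^2 + 38*k - 31)/(2*(k^6 + 4*k^5 - 6*k^4 - 22*k^3 + 21*k^2 + 10*k + 1))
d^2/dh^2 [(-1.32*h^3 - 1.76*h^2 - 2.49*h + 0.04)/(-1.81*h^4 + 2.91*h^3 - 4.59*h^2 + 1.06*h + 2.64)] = (8.64890400000002*h^9 + 34.595616*h^8 - 23.5292759999999*h^7 - 141.180296*h^6 + 424.424472*h^5 - 133.357554*h^4 + 199.166182*h^3 - 87.515208*h^2 + 239.247648*h + 9.537664)/(5.929741*h^12 - 28.600353*h^11 + 91.09368*h^10 - 180.116103*h^9 + 238.557564*h^8 - 180.260451*h^7 - 10.910877*h^6 + 165.158334*h^5 - 162.402516*h^4 + 15.032312*h^3 + 87.07248*h^2 - 22.163328*h - 18.399744)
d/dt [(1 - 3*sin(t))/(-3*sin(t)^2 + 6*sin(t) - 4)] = 3*(-3*sin(t)^2 + 2*sin(t) + 2)*cos(t)/(3*sin(t)^2 - 6*sin(t) + 4)^2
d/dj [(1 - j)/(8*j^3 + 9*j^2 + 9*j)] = (16*j^3 - 15*j^2 - 18*j - 9)/(j^2*(64*j^4 + 144*j^3 + 225*j^2 + 162*j + 81))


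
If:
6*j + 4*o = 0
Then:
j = -2*o/3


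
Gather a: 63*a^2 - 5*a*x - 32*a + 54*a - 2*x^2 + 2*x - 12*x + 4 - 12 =63*a^2 + a*(22 - 5*x) - 2*x^2 - 10*x - 8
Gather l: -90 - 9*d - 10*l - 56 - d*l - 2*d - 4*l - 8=-11*d + l*(-d - 14) - 154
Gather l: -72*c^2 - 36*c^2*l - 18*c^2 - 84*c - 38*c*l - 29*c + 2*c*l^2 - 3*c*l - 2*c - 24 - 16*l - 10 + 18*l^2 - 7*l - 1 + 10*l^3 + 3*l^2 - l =-90*c^2 - 115*c + 10*l^3 + l^2*(2*c + 21) + l*(-36*c^2 - 41*c - 24) - 35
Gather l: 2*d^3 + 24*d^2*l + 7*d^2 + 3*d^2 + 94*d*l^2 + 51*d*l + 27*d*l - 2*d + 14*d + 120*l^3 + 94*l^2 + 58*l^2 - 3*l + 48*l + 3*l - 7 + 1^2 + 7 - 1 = 2*d^3 + 10*d^2 + 12*d + 120*l^3 + l^2*(94*d + 152) + l*(24*d^2 + 78*d + 48)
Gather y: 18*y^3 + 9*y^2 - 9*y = 18*y^3 + 9*y^2 - 9*y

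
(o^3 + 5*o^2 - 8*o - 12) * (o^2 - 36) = o^5 + 5*o^4 - 44*o^3 - 192*o^2 + 288*o + 432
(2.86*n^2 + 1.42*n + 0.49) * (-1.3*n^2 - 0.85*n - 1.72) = -3.718*n^4 - 4.277*n^3 - 6.7632*n^2 - 2.8589*n - 0.8428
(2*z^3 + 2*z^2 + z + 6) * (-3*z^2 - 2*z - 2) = -6*z^5 - 10*z^4 - 11*z^3 - 24*z^2 - 14*z - 12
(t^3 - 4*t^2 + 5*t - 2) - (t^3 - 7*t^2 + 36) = 3*t^2 + 5*t - 38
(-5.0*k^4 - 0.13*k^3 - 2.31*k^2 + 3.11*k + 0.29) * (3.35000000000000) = -16.75*k^4 - 0.4355*k^3 - 7.7385*k^2 + 10.4185*k + 0.9715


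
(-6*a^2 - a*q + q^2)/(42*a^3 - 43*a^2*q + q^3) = (-6*a^2 - a*q + q^2)/(42*a^3 - 43*a^2*q + q^3)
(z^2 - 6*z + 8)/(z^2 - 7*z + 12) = (z - 2)/(z - 3)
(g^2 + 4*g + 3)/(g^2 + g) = (g + 3)/g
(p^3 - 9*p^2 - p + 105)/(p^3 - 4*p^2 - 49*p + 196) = (p^2 - 2*p - 15)/(p^2 + 3*p - 28)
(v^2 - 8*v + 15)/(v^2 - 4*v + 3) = (v - 5)/(v - 1)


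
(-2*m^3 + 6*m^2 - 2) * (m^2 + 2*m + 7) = -2*m^5 + 2*m^4 - 2*m^3 + 40*m^2 - 4*m - 14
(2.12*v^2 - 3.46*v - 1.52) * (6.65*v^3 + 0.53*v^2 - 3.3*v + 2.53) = 14.098*v^5 - 21.8854*v^4 - 18.9378*v^3 + 15.976*v^2 - 3.7378*v - 3.8456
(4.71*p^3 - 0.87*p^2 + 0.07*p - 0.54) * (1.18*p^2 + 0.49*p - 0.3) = 5.5578*p^5 + 1.2813*p^4 - 1.7567*p^3 - 0.3419*p^2 - 0.2856*p + 0.162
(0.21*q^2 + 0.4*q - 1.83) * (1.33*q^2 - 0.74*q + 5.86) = 0.2793*q^4 + 0.3766*q^3 - 1.4993*q^2 + 3.6982*q - 10.7238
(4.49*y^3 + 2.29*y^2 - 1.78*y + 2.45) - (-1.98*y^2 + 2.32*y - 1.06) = 4.49*y^3 + 4.27*y^2 - 4.1*y + 3.51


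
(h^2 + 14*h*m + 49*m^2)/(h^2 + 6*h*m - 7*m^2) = (h + 7*m)/(h - m)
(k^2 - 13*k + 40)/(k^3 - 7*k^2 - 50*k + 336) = (k - 5)/(k^2 + k - 42)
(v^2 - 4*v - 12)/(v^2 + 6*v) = (v^2 - 4*v - 12)/(v*(v + 6))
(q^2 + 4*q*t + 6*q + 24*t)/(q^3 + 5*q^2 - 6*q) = (q + 4*t)/(q*(q - 1))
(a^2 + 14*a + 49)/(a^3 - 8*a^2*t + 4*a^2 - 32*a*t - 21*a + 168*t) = (-a - 7)/(-a^2 + 8*a*t + 3*a - 24*t)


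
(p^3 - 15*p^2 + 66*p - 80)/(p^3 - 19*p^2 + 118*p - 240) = (p - 2)/(p - 6)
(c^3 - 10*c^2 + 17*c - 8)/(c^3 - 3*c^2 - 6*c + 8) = (c^2 - 9*c + 8)/(c^2 - 2*c - 8)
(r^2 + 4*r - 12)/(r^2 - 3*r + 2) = (r + 6)/(r - 1)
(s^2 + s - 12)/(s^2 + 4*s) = (s - 3)/s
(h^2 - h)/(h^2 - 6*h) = (h - 1)/(h - 6)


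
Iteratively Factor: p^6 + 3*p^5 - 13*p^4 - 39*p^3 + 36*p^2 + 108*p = (p + 3)*(p^5 - 13*p^3 + 36*p) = (p + 3)^2*(p^4 - 3*p^3 - 4*p^2 + 12*p) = (p - 2)*(p + 3)^2*(p^3 - p^2 - 6*p) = (p - 2)*(p + 2)*(p + 3)^2*(p^2 - 3*p) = (p - 3)*(p - 2)*(p + 2)*(p + 3)^2*(p)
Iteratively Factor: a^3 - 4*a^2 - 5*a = (a + 1)*(a^2 - 5*a) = a*(a + 1)*(a - 5)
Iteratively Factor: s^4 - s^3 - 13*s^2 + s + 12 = (s + 1)*(s^3 - 2*s^2 - 11*s + 12) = (s - 4)*(s + 1)*(s^2 + 2*s - 3) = (s - 4)*(s - 1)*(s + 1)*(s + 3)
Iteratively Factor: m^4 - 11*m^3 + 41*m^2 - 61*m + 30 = (m - 1)*(m^3 - 10*m^2 + 31*m - 30) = (m - 2)*(m - 1)*(m^2 - 8*m + 15) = (m - 3)*(m - 2)*(m - 1)*(m - 5)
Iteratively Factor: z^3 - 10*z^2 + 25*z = (z)*(z^2 - 10*z + 25) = z*(z - 5)*(z - 5)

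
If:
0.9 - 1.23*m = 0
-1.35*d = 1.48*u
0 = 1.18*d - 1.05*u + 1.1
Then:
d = -0.51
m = 0.73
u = 0.47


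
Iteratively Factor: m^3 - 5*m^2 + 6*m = (m - 2)*(m^2 - 3*m) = (m - 3)*(m - 2)*(m)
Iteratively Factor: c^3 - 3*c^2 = (c)*(c^2 - 3*c) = c^2*(c - 3)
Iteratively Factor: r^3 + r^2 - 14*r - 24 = (r + 2)*(r^2 - r - 12) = (r + 2)*(r + 3)*(r - 4)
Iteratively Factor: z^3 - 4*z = (z)*(z^2 - 4) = z*(z - 2)*(z + 2)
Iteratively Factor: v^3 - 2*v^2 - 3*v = (v)*(v^2 - 2*v - 3) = v*(v + 1)*(v - 3)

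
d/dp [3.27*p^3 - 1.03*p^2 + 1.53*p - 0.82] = 9.81*p^2 - 2.06*p + 1.53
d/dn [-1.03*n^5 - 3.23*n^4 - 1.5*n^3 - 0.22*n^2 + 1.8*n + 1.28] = -5.15*n^4 - 12.92*n^3 - 4.5*n^2 - 0.44*n + 1.8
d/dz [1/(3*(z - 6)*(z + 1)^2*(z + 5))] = (-(z - 6)*(z + 1) - 2*(z - 6)*(z + 5) - (z + 1)*(z + 5))/(3*(z - 6)^2*(z + 1)^3*(z + 5)^2)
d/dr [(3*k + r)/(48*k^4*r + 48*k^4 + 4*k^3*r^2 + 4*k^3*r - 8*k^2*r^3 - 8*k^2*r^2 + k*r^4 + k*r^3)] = (48*k^3*r + 48*k^3 + 4*k^2*r^2 + 4*k^2*r - 8*k*r^3 - 8*k*r^2 + r^4 + r^3 - (3*k + r)*(48*k^3 + 8*k^2*r + 4*k^2 - 24*k*r^2 - 16*k*r + 4*r^3 + 3*r^2))/(k*(48*k^3*r + 48*k^3 + 4*k^2*r^2 + 4*k^2*r - 8*k*r^3 - 8*k*r^2 + r^4 + r^3)^2)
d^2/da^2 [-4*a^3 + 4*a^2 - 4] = 8 - 24*a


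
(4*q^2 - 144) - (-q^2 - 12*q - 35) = 5*q^2 + 12*q - 109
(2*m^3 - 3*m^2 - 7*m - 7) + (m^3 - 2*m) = 3*m^3 - 3*m^2 - 9*m - 7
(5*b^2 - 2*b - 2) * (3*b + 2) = 15*b^3 + 4*b^2 - 10*b - 4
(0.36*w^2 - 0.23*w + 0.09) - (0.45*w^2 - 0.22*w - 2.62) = -0.09*w^2 - 0.01*w + 2.71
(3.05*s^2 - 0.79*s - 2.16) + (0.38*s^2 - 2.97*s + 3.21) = 3.43*s^2 - 3.76*s + 1.05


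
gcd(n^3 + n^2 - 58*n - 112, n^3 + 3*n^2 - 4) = n + 2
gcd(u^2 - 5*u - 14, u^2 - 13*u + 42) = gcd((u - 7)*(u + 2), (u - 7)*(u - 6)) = u - 7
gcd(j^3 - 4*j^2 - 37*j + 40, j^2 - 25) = j + 5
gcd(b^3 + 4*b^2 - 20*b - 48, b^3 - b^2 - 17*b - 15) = 1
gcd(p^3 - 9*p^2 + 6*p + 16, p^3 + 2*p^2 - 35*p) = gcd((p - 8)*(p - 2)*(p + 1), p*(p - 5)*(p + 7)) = 1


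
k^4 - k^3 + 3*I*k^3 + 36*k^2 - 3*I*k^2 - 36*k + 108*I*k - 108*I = (k - 1)*(k - 6*I)*(k + 3*I)*(k + 6*I)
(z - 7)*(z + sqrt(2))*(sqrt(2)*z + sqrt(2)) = sqrt(2)*z^3 - 6*sqrt(2)*z^2 + 2*z^2 - 12*z - 7*sqrt(2)*z - 14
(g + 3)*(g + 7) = g^2 + 10*g + 21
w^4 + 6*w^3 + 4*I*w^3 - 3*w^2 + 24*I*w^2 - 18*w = w*(w + 6)*(w + I)*(w + 3*I)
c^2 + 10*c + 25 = (c + 5)^2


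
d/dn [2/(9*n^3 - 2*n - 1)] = 2*(2 - 27*n^2)/(-9*n^3 + 2*n + 1)^2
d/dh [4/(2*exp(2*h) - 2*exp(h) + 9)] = (8 - 16*exp(h))*exp(h)/(2*exp(2*h) - 2*exp(h) + 9)^2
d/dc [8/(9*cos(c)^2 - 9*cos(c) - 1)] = 72*(2*cos(c) - 1)*sin(c)/(-9*cos(c)^2 + 9*cos(c) + 1)^2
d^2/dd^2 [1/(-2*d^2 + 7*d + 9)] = 2*(-4*d^2 + 14*d + (4*d - 7)^2 + 18)/(-2*d^2 + 7*d + 9)^3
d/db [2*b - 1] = 2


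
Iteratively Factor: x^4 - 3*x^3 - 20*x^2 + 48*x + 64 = (x - 4)*(x^3 + x^2 - 16*x - 16) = (x - 4)^2*(x^2 + 5*x + 4) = (x - 4)^2*(x + 1)*(x + 4)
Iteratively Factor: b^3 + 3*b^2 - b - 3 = (b - 1)*(b^2 + 4*b + 3) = (b - 1)*(b + 3)*(b + 1)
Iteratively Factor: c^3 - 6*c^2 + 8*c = (c - 4)*(c^2 - 2*c) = c*(c - 4)*(c - 2)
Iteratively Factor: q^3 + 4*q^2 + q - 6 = (q - 1)*(q^2 + 5*q + 6) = (q - 1)*(q + 3)*(q + 2)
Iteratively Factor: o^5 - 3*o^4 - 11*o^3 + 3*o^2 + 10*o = (o - 1)*(o^4 - 2*o^3 - 13*o^2 - 10*o) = (o - 1)*(o + 1)*(o^3 - 3*o^2 - 10*o) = (o - 5)*(o - 1)*(o + 1)*(o^2 + 2*o) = o*(o - 5)*(o - 1)*(o + 1)*(o + 2)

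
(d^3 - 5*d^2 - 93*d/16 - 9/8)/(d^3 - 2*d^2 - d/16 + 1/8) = (4*d^2 - 21*d - 18)/(4*d^2 - 9*d + 2)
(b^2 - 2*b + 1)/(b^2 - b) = (b - 1)/b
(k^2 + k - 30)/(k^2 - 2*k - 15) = (k + 6)/(k + 3)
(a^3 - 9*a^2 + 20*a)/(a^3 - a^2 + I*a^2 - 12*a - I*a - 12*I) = a*(a - 5)/(a^2 + a*(3 + I) + 3*I)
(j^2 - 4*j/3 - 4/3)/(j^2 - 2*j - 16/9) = 3*(j - 2)/(3*j - 8)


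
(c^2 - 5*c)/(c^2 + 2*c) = (c - 5)/(c + 2)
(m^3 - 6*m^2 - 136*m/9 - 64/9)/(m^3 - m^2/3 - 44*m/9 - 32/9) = (3*m^2 - 22*m - 16)/(3*m^2 - 5*m - 8)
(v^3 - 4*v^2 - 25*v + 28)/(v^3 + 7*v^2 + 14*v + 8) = (v^2 - 8*v + 7)/(v^2 + 3*v + 2)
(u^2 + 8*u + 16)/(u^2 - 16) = (u + 4)/(u - 4)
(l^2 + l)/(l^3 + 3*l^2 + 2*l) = 1/(l + 2)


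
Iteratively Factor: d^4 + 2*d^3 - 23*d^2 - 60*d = (d - 5)*(d^3 + 7*d^2 + 12*d) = d*(d - 5)*(d^2 + 7*d + 12) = d*(d - 5)*(d + 3)*(d + 4)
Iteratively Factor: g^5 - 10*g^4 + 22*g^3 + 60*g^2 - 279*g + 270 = (g - 2)*(g^4 - 8*g^3 + 6*g^2 + 72*g - 135) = (g - 3)*(g - 2)*(g^3 - 5*g^2 - 9*g + 45) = (g - 3)*(g - 2)*(g + 3)*(g^2 - 8*g + 15) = (g - 3)^2*(g - 2)*(g + 3)*(g - 5)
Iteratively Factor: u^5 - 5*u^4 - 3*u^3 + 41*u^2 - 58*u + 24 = (u - 2)*(u^4 - 3*u^3 - 9*u^2 + 23*u - 12) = (u - 2)*(u - 1)*(u^3 - 2*u^2 - 11*u + 12) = (u - 2)*(u - 1)*(u + 3)*(u^2 - 5*u + 4) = (u - 4)*(u - 2)*(u - 1)*(u + 3)*(u - 1)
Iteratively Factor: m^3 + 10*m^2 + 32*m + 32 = (m + 4)*(m^2 + 6*m + 8) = (m + 2)*(m + 4)*(m + 4)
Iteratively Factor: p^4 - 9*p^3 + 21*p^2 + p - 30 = (p + 1)*(p^3 - 10*p^2 + 31*p - 30) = (p - 2)*(p + 1)*(p^2 - 8*p + 15) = (p - 5)*(p - 2)*(p + 1)*(p - 3)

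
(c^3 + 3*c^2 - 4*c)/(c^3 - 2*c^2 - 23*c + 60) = c*(c^2 + 3*c - 4)/(c^3 - 2*c^2 - 23*c + 60)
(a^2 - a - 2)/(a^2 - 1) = (a - 2)/(a - 1)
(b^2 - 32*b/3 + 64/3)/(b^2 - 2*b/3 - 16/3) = (b - 8)/(b + 2)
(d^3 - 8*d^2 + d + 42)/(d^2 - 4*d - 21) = (d^2 - d - 6)/(d + 3)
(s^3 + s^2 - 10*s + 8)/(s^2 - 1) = (s^2 + 2*s - 8)/(s + 1)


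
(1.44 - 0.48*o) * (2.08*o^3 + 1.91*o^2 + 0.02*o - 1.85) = -0.9984*o^4 + 2.0784*o^3 + 2.7408*o^2 + 0.9168*o - 2.664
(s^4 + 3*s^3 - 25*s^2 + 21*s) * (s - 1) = s^5 + 2*s^4 - 28*s^3 + 46*s^2 - 21*s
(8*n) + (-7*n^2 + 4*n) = -7*n^2 + 12*n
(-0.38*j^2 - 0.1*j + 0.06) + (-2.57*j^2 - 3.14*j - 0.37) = -2.95*j^2 - 3.24*j - 0.31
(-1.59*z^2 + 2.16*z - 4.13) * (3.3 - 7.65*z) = 12.1635*z^3 - 21.771*z^2 + 38.7225*z - 13.629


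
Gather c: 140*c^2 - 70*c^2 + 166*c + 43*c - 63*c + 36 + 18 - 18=70*c^2 + 146*c + 36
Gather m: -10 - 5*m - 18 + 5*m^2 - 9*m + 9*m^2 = 14*m^2 - 14*m - 28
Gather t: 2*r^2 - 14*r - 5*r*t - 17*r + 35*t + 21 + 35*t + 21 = 2*r^2 - 31*r + t*(70 - 5*r) + 42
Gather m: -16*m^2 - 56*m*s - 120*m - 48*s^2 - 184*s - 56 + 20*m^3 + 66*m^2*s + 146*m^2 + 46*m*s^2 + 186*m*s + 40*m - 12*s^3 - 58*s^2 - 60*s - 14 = 20*m^3 + m^2*(66*s + 130) + m*(46*s^2 + 130*s - 80) - 12*s^3 - 106*s^2 - 244*s - 70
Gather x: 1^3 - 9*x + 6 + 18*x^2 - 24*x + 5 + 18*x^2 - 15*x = 36*x^2 - 48*x + 12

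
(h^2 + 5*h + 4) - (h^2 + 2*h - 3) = 3*h + 7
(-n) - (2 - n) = -2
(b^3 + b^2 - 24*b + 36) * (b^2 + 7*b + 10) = b^5 + 8*b^4 - 7*b^3 - 122*b^2 + 12*b + 360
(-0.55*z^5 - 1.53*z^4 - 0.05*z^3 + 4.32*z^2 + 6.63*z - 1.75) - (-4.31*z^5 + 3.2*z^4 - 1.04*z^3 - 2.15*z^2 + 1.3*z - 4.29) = 3.76*z^5 - 4.73*z^4 + 0.99*z^3 + 6.47*z^2 + 5.33*z + 2.54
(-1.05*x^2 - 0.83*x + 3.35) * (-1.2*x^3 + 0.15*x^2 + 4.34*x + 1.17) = 1.26*x^5 + 0.8385*x^4 - 8.7015*x^3 - 4.3282*x^2 + 13.5679*x + 3.9195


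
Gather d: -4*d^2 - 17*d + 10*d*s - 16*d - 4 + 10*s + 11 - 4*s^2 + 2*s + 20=-4*d^2 + d*(10*s - 33) - 4*s^2 + 12*s + 27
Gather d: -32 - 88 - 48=-168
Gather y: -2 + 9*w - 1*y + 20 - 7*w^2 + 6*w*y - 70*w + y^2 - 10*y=-7*w^2 - 61*w + y^2 + y*(6*w - 11) + 18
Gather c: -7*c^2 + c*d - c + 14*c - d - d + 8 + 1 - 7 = -7*c^2 + c*(d + 13) - 2*d + 2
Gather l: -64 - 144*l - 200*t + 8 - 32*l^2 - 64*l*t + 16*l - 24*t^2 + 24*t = -32*l^2 + l*(-64*t - 128) - 24*t^2 - 176*t - 56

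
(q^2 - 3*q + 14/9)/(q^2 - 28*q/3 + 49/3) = (q - 2/3)/(q - 7)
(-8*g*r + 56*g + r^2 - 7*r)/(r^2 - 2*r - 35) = (-8*g + r)/(r + 5)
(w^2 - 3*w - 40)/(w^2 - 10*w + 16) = (w + 5)/(w - 2)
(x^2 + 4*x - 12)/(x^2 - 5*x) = (x^2 + 4*x - 12)/(x*(x - 5))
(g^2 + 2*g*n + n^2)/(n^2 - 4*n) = (g^2 + 2*g*n + n^2)/(n*(n - 4))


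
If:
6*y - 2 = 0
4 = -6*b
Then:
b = -2/3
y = 1/3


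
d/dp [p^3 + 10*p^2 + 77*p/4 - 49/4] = 3*p^2 + 20*p + 77/4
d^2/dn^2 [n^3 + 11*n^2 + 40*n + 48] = 6*n + 22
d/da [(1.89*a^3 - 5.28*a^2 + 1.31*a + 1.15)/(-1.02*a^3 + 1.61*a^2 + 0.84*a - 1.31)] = (-8.88178419700125e-16*a^5 - 2.3427*a^4 + 5.8476*a^3 - 10.453*a^2 + 10.1306*a - 2.6821)/(1.0404*a^6 - 3.2844*a^5 + 0.8785*a^4 + 5.3772*a^3 - 3.5126*a^2 - 2.2008*a + 1.7161)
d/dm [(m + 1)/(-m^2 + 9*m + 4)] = (-m^2 + 9*m + (m + 1)*(2*m - 9) + 4)/(-m^2 + 9*m + 4)^2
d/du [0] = 0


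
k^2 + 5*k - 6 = (k - 1)*(k + 6)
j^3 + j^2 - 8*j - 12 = (j - 3)*(j + 2)^2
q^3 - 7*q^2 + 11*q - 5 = (q - 5)*(q - 1)^2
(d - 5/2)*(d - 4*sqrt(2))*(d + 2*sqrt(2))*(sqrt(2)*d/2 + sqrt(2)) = sqrt(2)*d^4/2 - 2*d^3 - sqrt(2)*d^3/4 - 21*sqrt(2)*d^2/2 + d^2 + 4*sqrt(2)*d + 10*d + 40*sqrt(2)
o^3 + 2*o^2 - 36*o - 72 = (o - 6)*(o + 2)*(o + 6)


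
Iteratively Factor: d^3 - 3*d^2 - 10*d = (d)*(d^2 - 3*d - 10) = d*(d - 5)*(d + 2)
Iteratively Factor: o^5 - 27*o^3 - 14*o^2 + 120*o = (o - 5)*(o^4 + 5*o^3 - 2*o^2 - 24*o) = (o - 5)*(o + 4)*(o^3 + o^2 - 6*o) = o*(o - 5)*(o + 4)*(o^2 + o - 6) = o*(o - 5)*(o - 2)*(o + 4)*(o + 3)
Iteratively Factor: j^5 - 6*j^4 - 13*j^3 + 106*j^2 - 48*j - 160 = (j - 4)*(j^4 - 2*j^3 - 21*j^2 + 22*j + 40) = (j - 4)*(j + 4)*(j^3 - 6*j^2 + 3*j + 10) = (j - 4)*(j - 2)*(j + 4)*(j^2 - 4*j - 5) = (j - 4)*(j - 2)*(j + 1)*(j + 4)*(j - 5)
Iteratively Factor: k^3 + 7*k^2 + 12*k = (k)*(k^2 + 7*k + 12) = k*(k + 4)*(k + 3)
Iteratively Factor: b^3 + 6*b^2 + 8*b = (b + 4)*(b^2 + 2*b) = b*(b + 4)*(b + 2)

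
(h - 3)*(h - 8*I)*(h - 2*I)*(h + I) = h^4 - 3*h^3 - 9*I*h^3 - 6*h^2 + 27*I*h^2 + 18*h - 16*I*h + 48*I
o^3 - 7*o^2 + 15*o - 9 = (o - 3)^2*(o - 1)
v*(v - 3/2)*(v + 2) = v^3 + v^2/2 - 3*v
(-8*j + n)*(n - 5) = -8*j*n + 40*j + n^2 - 5*n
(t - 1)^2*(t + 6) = t^3 + 4*t^2 - 11*t + 6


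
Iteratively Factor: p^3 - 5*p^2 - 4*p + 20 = (p + 2)*(p^2 - 7*p + 10) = (p - 2)*(p + 2)*(p - 5)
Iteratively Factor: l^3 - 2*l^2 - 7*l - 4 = (l + 1)*(l^2 - 3*l - 4) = (l - 4)*(l + 1)*(l + 1)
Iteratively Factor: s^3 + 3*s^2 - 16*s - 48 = (s + 4)*(s^2 - s - 12) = (s + 3)*(s + 4)*(s - 4)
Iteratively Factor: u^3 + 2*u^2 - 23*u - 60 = (u + 3)*(u^2 - u - 20) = (u - 5)*(u + 3)*(u + 4)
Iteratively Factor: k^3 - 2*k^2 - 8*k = (k + 2)*(k^2 - 4*k) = k*(k + 2)*(k - 4)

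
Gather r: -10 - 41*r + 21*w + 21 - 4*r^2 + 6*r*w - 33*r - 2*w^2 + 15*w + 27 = -4*r^2 + r*(6*w - 74) - 2*w^2 + 36*w + 38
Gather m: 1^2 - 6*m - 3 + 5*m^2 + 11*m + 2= 5*m^2 + 5*m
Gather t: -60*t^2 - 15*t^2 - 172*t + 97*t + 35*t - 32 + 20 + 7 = -75*t^2 - 40*t - 5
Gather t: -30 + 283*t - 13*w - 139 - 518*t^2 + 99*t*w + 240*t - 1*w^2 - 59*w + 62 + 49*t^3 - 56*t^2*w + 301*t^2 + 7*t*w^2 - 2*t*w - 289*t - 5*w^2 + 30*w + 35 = 49*t^3 + t^2*(-56*w - 217) + t*(7*w^2 + 97*w + 234) - 6*w^2 - 42*w - 72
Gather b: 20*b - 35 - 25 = 20*b - 60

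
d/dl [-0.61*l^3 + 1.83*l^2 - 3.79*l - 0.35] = -1.83*l^2 + 3.66*l - 3.79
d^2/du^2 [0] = 0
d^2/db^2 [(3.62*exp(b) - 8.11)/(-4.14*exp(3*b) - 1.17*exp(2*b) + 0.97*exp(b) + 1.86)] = (-248.181408*exp(6*b) + 1198.415736*exp(5*b) + 369.011196*exp(4*b) - 387.218322*exp(3*b) + 487.173015*exp(2*b) + 84.757831*exp(b) - 27.155814)*exp(b)/(70.957944*exp(9*b) + 60.159996*exp(8*b) - 32.874498*exp(7*b) - 122.228271*exp(6*b) - 46.354329*exp(5*b) + 40.480425*exp(4*b) + 54.721043*exp(3*b) + 6.892974*exp(2*b) - 10.067436*exp(b) - 6.434856)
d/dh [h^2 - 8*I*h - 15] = 2*h - 8*I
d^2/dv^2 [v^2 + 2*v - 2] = 2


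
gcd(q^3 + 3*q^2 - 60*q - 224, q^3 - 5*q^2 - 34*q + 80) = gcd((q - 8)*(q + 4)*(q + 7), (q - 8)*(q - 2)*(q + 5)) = q - 8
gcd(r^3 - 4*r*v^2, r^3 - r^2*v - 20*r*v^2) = r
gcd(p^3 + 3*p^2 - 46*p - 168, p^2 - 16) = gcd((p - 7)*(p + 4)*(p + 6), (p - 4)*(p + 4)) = p + 4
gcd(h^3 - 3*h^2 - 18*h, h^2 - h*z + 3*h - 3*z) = h + 3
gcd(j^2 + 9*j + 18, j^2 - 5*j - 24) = j + 3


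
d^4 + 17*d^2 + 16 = (d - 4*I)*(d - I)*(d + I)*(d + 4*I)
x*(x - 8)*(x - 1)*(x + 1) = x^4 - 8*x^3 - x^2 + 8*x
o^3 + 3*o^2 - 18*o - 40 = (o - 4)*(o + 2)*(o + 5)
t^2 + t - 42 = (t - 6)*(t + 7)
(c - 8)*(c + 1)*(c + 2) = c^3 - 5*c^2 - 22*c - 16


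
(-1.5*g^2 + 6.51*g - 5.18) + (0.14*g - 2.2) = -1.5*g^2 + 6.65*g - 7.38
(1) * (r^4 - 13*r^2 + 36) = r^4 - 13*r^2 + 36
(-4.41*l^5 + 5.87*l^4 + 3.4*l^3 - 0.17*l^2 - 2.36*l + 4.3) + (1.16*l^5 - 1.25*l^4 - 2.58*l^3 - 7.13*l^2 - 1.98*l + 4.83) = -3.25*l^5 + 4.62*l^4 + 0.82*l^3 - 7.3*l^2 - 4.34*l + 9.13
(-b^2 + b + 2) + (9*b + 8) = -b^2 + 10*b + 10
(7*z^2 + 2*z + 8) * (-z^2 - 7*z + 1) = -7*z^4 - 51*z^3 - 15*z^2 - 54*z + 8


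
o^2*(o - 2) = o^3 - 2*o^2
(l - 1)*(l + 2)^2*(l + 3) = l^4 + 6*l^3 + 9*l^2 - 4*l - 12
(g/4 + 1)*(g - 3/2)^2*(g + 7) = g^4/4 + 2*g^3 - 11*g^2/16 - 237*g/16 + 63/4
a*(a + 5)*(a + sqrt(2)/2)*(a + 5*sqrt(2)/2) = a^4 + 3*sqrt(2)*a^3 + 5*a^3 + 5*a^2/2 + 15*sqrt(2)*a^2 + 25*a/2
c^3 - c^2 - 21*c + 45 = (c - 3)^2*(c + 5)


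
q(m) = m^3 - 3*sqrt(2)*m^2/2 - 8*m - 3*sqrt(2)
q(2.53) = -21.87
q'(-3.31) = 38.91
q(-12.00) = -1941.71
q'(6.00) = 74.54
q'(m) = 3*m^2 - 3*sqrt(2)*m - 8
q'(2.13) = -3.43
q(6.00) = 87.39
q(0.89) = -12.34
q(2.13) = -21.24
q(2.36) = -21.79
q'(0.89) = -9.40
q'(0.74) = -9.50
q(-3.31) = -37.27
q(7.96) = 302.03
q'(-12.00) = 474.91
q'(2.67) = 2.06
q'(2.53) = 0.47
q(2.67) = -21.69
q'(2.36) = -1.30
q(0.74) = -10.92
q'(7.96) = 148.31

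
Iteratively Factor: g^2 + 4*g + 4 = (g + 2)*(g + 2)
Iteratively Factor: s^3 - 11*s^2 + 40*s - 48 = (s - 4)*(s^2 - 7*s + 12) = (s - 4)^2*(s - 3)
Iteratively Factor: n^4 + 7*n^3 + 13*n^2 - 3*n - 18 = (n - 1)*(n^3 + 8*n^2 + 21*n + 18) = (n - 1)*(n + 3)*(n^2 + 5*n + 6) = (n - 1)*(n + 3)^2*(n + 2)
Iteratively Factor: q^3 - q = (q)*(q^2 - 1) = q*(q - 1)*(q + 1)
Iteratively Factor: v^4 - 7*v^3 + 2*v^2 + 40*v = (v - 4)*(v^3 - 3*v^2 - 10*v) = (v - 5)*(v - 4)*(v^2 + 2*v) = (v - 5)*(v - 4)*(v + 2)*(v)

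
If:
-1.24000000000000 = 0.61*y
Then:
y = -2.03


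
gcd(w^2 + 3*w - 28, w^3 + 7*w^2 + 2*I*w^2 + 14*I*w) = w + 7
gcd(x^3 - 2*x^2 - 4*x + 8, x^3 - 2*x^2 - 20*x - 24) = x + 2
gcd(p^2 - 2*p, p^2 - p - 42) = 1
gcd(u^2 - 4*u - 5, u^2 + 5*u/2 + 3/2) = u + 1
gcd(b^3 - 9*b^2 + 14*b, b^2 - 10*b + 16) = b - 2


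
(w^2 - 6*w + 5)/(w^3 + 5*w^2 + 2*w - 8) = (w - 5)/(w^2 + 6*w + 8)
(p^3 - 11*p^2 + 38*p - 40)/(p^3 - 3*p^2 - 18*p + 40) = (p - 4)/(p + 4)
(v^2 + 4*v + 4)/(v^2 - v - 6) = (v + 2)/(v - 3)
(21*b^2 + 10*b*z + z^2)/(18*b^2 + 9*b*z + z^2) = (7*b + z)/(6*b + z)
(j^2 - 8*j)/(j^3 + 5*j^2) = (j - 8)/(j*(j + 5))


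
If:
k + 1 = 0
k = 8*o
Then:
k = -1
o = -1/8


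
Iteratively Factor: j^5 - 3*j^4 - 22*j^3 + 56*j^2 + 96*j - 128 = (j - 4)*(j^4 + j^3 - 18*j^2 - 16*j + 32) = (j - 4)*(j + 2)*(j^3 - j^2 - 16*j + 16) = (j - 4)*(j - 1)*(j + 2)*(j^2 - 16) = (j - 4)^2*(j - 1)*(j + 2)*(j + 4)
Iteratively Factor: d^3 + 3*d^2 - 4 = (d + 2)*(d^2 + d - 2) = (d - 1)*(d + 2)*(d + 2)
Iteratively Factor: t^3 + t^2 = (t)*(t^2 + t) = t^2*(t + 1)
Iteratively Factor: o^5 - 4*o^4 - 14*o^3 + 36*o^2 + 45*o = (o - 5)*(o^4 + o^3 - 9*o^2 - 9*o) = (o - 5)*(o + 3)*(o^3 - 2*o^2 - 3*o) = (o - 5)*(o - 3)*(o + 3)*(o^2 + o) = o*(o - 5)*(o - 3)*(o + 3)*(o + 1)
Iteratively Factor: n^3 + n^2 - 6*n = (n)*(n^2 + n - 6) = n*(n + 3)*(n - 2)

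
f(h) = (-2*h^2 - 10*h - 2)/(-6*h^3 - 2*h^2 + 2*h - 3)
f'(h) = (-4*h - 10)/(-6*h^3 - 2*h^2 + 2*h - 3) + (-2*h^2 - 10*h - 2)*(18*h^2 + 4*h - 2)/(-6*h^3 - 2*h^2 + 2*h - 3)^2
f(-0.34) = -0.32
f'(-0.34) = 2.24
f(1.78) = 0.66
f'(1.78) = -0.60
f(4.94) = 0.13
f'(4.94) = -0.04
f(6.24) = 0.09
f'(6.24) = -0.02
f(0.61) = 2.28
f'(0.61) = -0.98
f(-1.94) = 0.34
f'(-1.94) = 0.59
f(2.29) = 0.44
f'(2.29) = -0.31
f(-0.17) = 0.11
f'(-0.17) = 2.84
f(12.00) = 0.04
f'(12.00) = 0.00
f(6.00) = 0.10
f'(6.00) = -0.02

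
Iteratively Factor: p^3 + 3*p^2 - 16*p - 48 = (p + 3)*(p^2 - 16) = (p + 3)*(p + 4)*(p - 4)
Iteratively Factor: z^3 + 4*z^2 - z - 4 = (z + 1)*(z^2 + 3*z - 4) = (z + 1)*(z + 4)*(z - 1)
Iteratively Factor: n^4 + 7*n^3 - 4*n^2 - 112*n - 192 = (n + 3)*(n^3 + 4*n^2 - 16*n - 64) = (n - 4)*(n + 3)*(n^2 + 8*n + 16) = (n - 4)*(n + 3)*(n + 4)*(n + 4)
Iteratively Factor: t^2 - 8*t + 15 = (t - 3)*(t - 5)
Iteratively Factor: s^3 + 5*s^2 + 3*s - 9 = (s - 1)*(s^2 + 6*s + 9) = (s - 1)*(s + 3)*(s + 3)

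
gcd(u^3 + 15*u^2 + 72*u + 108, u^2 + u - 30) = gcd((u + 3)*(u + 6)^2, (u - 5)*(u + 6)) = u + 6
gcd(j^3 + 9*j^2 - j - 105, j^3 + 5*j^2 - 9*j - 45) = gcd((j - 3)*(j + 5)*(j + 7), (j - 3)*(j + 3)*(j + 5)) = j^2 + 2*j - 15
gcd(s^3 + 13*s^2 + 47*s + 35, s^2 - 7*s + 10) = 1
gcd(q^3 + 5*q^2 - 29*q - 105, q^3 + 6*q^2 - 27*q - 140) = q^2 + 2*q - 35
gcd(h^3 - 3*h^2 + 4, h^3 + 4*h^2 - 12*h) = h - 2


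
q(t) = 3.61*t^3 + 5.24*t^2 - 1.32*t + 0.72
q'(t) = 10.83*t^2 + 10.48*t - 1.32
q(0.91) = 6.58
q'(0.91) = 17.19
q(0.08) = 0.65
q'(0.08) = -0.41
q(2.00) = 47.92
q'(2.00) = 62.96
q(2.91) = 130.21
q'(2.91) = 120.89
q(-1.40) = 2.93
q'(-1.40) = 5.23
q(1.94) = 44.24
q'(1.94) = 59.77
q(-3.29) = -66.78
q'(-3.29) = 81.43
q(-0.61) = 2.66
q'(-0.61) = -3.68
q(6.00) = 961.20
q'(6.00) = 451.44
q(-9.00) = -2194.65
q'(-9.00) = 781.59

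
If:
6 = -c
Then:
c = -6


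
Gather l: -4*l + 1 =1 - 4*l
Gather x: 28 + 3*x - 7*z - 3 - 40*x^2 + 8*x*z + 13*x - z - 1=-40*x^2 + x*(8*z + 16) - 8*z + 24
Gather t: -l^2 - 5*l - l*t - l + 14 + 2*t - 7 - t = -l^2 - 6*l + t*(1 - l) + 7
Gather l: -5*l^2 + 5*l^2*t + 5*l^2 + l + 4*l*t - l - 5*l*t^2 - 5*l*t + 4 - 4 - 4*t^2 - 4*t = 5*l^2*t + l*(-5*t^2 - t) - 4*t^2 - 4*t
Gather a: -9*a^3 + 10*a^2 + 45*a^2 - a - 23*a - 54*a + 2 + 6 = -9*a^3 + 55*a^2 - 78*a + 8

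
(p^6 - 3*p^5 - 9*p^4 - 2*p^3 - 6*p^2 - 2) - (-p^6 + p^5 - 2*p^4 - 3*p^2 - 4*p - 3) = 2*p^6 - 4*p^5 - 7*p^4 - 2*p^3 - 3*p^2 + 4*p + 1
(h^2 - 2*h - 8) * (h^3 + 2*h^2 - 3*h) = h^5 - 15*h^3 - 10*h^2 + 24*h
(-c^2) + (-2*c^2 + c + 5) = -3*c^2 + c + 5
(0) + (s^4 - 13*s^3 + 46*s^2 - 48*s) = s^4 - 13*s^3 + 46*s^2 - 48*s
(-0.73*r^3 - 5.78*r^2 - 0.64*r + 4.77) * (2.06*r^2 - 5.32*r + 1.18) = -1.5038*r^5 - 8.0232*r^4 + 28.5698*r^3 + 6.4106*r^2 - 26.1316*r + 5.6286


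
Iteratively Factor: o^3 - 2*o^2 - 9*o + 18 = (o - 3)*(o^2 + o - 6) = (o - 3)*(o - 2)*(o + 3)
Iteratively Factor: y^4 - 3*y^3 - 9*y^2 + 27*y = (y - 3)*(y^3 - 9*y) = (y - 3)^2*(y^2 + 3*y) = y*(y - 3)^2*(y + 3)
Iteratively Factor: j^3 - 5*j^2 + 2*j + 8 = (j - 2)*(j^2 - 3*j - 4) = (j - 4)*(j - 2)*(j + 1)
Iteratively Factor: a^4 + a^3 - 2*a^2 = (a + 2)*(a^3 - a^2) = (a - 1)*(a + 2)*(a^2) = a*(a - 1)*(a + 2)*(a)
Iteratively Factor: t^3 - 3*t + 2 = (t - 1)*(t^2 + t - 2) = (t - 1)*(t + 2)*(t - 1)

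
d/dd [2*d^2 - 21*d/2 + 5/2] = 4*d - 21/2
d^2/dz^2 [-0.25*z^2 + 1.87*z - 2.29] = -0.500000000000000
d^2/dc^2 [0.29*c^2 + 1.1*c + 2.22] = 0.580000000000000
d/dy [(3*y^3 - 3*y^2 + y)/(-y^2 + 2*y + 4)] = (-3*y^4 + 12*y^3 + 31*y^2 - 24*y + 4)/(y^4 - 4*y^3 - 4*y^2 + 16*y + 16)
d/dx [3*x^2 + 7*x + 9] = 6*x + 7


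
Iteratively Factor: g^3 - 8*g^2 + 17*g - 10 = (g - 2)*(g^2 - 6*g + 5) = (g - 2)*(g - 1)*(g - 5)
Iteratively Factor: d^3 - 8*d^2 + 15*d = (d)*(d^2 - 8*d + 15) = d*(d - 5)*(d - 3)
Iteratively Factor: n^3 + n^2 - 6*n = (n - 2)*(n^2 + 3*n) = (n - 2)*(n + 3)*(n)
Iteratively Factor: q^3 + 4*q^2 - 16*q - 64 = (q + 4)*(q^2 - 16) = (q - 4)*(q + 4)*(q + 4)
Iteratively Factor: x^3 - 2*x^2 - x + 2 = (x + 1)*(x^2 - 3*x + 2) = (x - 2)*(x + 1)*(x - 1)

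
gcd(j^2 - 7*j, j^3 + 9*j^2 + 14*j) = j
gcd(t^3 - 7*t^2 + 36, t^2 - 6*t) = t - 6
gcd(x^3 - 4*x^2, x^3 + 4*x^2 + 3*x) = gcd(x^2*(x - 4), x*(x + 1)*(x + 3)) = x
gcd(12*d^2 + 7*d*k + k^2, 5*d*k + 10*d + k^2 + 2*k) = 1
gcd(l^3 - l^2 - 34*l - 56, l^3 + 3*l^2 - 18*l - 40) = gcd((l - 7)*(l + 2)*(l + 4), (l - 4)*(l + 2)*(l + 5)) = l + 2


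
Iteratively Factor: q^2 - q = (q - 1)*(q)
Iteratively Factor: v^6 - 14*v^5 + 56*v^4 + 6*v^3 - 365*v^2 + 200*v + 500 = (v - 2)*(v^5 - 12*v^4 + 32*v^3 + 70*v^2 - 225*v - 250) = (v - 5)*(v - 2)*(v^4 - 7*v^3 - 3*v^2 + 55*v + 50) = (v - 5)^2*(v - 2)*(v^3 - 2*v^2 - 13*v - 10) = (v - 5)^2*(v - 2)*(v + 2)*(v^2 - 4*v - 5) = (v - 5)^3*(v - 2)*(v + 2)*(v + 1)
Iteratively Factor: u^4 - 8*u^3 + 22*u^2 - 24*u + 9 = (u - 3)*(u^3 - 5*u^2 + 7*u - 3) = (u - 3)*(u - 1)*(u^2 - 4*u + 3) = (u - 3)^2*(u - 1)*(u - 1)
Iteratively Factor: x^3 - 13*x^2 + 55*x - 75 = (x - 5)*(x^2 - 8*x + 15) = (x - 5)^2*(x - 3)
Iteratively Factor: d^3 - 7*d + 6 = (d - 2)*(d^2 + 2*d - 3) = (d - 2)*(d + 3)*(d - 1)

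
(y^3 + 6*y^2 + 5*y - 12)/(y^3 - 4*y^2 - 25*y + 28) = (y + 3)/(y - 7)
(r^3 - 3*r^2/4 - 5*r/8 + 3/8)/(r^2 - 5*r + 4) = (r^2 + r/4 - 3/8)/(r - 4)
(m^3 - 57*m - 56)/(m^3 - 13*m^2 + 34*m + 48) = (m + 7)/(m - 6)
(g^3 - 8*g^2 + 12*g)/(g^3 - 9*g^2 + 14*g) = (g - 6)/(g - 7)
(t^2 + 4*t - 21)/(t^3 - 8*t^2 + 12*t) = (t^2 + 4*t - 21)/(t*(t^2 - 8*t + 12))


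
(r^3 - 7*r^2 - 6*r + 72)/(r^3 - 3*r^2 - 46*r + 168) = (r + 3)/(r + 7)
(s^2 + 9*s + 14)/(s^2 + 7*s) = (s + 2)/s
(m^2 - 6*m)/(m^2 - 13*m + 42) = m/(m - 7)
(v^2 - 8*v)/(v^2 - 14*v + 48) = v/(v - 6)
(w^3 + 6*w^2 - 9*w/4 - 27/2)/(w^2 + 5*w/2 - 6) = (w^2 + 15*w/2 + 9)/(w + 4)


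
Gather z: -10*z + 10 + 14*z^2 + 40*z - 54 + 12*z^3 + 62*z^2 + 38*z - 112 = 12*z^3 + 76*z^2 + 68*z - 156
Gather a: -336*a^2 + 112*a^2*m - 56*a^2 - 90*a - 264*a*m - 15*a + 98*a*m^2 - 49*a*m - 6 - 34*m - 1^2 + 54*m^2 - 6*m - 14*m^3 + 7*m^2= a^2*(112*m - 392) + a*(98*m^2 - 313*m - 105) - 14*m^3 + 61*m^2 - 40*m - 7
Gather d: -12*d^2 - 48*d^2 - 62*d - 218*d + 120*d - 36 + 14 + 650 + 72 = -60*d^2 - 160*d + 700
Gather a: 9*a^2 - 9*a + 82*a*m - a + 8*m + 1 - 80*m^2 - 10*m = 9*a^2 + a*(82*m - 10) - 80*m^2 - 2*m + 1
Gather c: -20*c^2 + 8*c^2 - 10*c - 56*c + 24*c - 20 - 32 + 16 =-12*c^2 - 42*c - 36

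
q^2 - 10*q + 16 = (q - 8)*(q - 2)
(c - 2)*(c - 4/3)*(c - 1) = c^3 - 13*c^2/3 + 6*c - 8/3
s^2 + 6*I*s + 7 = (s - I)*(s + 7*I)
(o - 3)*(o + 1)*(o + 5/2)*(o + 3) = o^4 + 7*o^3/2 - 13*o^2/2 - 63*o/2 - 45/2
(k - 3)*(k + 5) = k^2 + 2*k - 15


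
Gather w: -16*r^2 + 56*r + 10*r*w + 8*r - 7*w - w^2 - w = -16*r^2 + 64*r - w^2 + w*(10*r - 8)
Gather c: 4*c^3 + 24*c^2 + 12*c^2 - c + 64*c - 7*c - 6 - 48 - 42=4*c^3 + 36*c^2 + 56*c - 96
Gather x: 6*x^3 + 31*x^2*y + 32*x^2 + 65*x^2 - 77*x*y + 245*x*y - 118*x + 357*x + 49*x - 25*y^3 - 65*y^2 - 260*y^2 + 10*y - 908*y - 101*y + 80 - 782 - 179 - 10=6*x^3 + x^2*(31*y + 97) + x*(168*y + 288) - 25*y^3 - 325*y^2 - 999*y - 891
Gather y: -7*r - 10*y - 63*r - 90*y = -70*r - 100*y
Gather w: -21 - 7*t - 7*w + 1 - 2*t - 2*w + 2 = -9*t - 9*w - 18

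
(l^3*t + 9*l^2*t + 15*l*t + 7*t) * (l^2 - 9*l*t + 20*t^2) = l^5*t - 9*l^4*t^2 + 9*l^4*t + 20*l^3*t^3 - 81*l^3*t^2 + 15*l^3*t + 180*l^2*t^3 - 135*l^2*t^2 + 7*l^2*t + 300*l*t^3 - 63*l*t^2 + 140*t^3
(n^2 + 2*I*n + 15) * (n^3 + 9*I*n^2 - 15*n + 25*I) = n^5 + 11*I*n^4 - 18*n^3 + 130*I*n^2 - 275*n + 375*I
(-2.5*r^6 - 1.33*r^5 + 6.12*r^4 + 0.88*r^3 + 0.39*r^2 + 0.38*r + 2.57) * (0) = 0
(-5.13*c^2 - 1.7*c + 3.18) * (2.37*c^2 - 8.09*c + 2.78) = -12.1581*c^4 + 37.4727*c^3 + 7.0282*c^2 - 30.4522*c + 8.8404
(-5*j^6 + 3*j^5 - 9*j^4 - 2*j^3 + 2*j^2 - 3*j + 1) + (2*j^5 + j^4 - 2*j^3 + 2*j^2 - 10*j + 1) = -5*j^6 + 5*j^5 - 8*j^4 - 4*j^3 + 4*j^2 - 13*j + 2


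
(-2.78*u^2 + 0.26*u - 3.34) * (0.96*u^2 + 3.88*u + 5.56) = -2.6688*u^4 - 10.5368*u^3 - 17.6544*u^2 - 11.5136*u - 18.5704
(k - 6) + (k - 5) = 2*k - 11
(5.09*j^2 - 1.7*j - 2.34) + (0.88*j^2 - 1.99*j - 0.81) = 5.97*j^2 - 3.69*j - 3.15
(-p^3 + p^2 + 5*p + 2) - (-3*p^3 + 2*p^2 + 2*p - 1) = 2*p^3 - p^2 + 3*p + 3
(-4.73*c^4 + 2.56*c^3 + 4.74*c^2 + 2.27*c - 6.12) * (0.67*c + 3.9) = -3.1691*c^5 - 16.7318*c^4 + 13.1598*c^3 + 20.0069*c^2 + 4.7526*c - 23.868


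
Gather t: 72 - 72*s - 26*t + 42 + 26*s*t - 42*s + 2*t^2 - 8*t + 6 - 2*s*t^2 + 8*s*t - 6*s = -120*s + t^2*(2 - 2*s) + t*(34*s - 34) + 120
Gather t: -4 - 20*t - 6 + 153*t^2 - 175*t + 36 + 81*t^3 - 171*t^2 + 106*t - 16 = 81*t^3 - 18*t^2 - 89*t + 10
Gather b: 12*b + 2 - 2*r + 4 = 12*b - 2*r + 6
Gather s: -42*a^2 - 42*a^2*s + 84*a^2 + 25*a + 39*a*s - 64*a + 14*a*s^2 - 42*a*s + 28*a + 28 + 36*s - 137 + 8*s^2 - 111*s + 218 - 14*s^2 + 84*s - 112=42*a^2 - 11*a + s^2*(14*a - 6) + s*(-42*a^2 - 3*a + 9) - 3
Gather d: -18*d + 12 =12 - 18*d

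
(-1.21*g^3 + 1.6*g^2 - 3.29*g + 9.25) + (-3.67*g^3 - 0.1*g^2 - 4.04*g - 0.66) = -4.88*g^3 + 1.5*g^2 - 7.33*g + 8.59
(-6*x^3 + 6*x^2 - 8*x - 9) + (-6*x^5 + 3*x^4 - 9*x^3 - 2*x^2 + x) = -6*x^5 + 3*x^4 - 15*x^3 + 4*x^2 - 7*x - 9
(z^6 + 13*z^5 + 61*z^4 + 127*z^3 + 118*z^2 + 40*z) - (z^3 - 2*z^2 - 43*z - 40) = z^6 + 13*z^5 + 61*z^4 + 126*z^3 + 120*z^2 + 83*z + 40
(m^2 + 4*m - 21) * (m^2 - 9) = m^4 + 4*m^3 - 30*m^2 - 36*m + 189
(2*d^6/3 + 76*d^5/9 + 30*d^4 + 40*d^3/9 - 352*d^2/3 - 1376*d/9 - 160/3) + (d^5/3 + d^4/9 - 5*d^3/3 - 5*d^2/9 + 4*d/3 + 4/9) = 2*d^6/3 + 79*d^5/9 + 271*d^4/9 + 25*d^3/9 - 1061*d^2/9 - 1364*d/9 - 476/9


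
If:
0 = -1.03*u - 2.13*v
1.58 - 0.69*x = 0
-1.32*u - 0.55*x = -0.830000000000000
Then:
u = -0.33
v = 0.16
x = 2.29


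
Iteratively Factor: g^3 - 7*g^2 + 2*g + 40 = (g - 4)*(g^2 - 3*g - 10) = (g - 4)*(g + 2)*(g - 5)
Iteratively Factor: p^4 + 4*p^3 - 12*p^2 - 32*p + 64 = (p - 2)*(p^3 + 6*p^2 - 32) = (p - 2)*(p + 4)*(p^2 + 2*p - 8) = (p - 2)*(p + 4)^2*(p - 2)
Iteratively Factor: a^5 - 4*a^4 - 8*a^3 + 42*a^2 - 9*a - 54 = (a + 1)*(a^4 - 5*a^3 - 3*a^2 + 45*a - 54) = (a + 1)*(a + 3)*(a^3 - 8*a^2 + 21*a - 18) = (a - 3)*(a + 1)*(a + 3)*(a^2 - 5*a + 6) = (a - 3)^2*(a + 1)*(a + 3)*(a - 2)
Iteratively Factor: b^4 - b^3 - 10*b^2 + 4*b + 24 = (b + 2)*(b^3 - 3*b^2 - 4*b + 12) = (b + 2)^2*(b^2 - 5*b + 6) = (b - 2)*(b + 2)^2*(b - 3)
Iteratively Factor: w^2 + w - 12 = (w - 3)*(w + 4)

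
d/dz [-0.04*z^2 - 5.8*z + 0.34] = -0.08*z - 5.8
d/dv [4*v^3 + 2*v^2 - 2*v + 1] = 12*v^2 + 4*v - 2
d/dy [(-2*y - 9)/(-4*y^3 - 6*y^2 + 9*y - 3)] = (-16*y^3 - 120*y^2 - 108*y + 87)/(16*y^6 + 48*y^5 - 36*y^4 - 84*y^3 + 117*y^2 - 54*y + 9)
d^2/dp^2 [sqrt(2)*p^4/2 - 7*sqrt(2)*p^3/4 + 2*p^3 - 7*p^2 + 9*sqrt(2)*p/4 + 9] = 6*sqrt(2)*p^2 - 21*sqrt(2)*p/2 + 12*p - 14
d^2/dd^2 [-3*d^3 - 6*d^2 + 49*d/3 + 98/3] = -18*d - 12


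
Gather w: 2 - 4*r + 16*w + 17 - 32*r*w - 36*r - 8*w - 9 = -40*r + w*(8 - 32*r) + 10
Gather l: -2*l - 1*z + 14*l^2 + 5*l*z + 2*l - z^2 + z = 14*l^2 + 5*l*z - z^2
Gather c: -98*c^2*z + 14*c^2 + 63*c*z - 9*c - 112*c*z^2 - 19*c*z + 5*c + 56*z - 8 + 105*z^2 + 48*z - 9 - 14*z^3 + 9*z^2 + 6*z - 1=c^2*(14 - 98*z) + c*(-112*z^2 + 44*z - 4) - 14*z^3 + 114*z^2 + 110*z - 18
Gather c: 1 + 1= 2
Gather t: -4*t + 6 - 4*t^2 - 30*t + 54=-4*t^2 - 34*t + 60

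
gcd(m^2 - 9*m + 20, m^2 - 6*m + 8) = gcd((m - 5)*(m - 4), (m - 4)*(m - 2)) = m - 4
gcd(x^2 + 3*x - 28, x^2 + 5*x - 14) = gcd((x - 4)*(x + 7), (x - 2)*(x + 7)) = x + 7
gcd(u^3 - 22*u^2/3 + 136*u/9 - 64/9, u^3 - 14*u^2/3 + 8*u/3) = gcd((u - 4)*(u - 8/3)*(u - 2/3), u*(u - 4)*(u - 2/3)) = u^2 - 14*u/3 + 8/3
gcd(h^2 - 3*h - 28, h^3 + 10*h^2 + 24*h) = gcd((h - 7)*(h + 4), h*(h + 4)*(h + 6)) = h + 4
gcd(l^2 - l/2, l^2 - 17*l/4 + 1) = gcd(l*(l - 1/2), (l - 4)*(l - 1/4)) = 1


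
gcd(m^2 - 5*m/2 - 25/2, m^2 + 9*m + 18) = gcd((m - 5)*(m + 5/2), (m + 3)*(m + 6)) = 1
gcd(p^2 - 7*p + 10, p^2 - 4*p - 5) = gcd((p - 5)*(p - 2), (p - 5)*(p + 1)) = p - 5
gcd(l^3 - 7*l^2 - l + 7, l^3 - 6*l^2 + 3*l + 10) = l + 1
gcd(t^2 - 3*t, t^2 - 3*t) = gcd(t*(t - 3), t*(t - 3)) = t^2 - 3*t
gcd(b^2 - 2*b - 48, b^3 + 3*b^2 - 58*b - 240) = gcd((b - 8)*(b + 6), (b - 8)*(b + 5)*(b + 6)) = b^2 - 2*b - 48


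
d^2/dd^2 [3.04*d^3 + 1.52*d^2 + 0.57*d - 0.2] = 18.24*d + 3.04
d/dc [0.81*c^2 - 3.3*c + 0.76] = 1.62*c - 3.3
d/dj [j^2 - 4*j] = 2*j - 4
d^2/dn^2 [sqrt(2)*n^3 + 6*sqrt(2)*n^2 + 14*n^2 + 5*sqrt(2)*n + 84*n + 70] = 6*sqrt(2)*n + 12*sqrt(2) + 28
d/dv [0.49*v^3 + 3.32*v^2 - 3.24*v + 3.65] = 1.47*v^2 + 6.64*v - 3.24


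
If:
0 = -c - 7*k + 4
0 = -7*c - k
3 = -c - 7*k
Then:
No Solution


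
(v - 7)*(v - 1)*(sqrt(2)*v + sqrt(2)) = sqrt(2)*v^3 - 7*sqrt(2)*v^2 - sqrt(2)*v + 7*sqrt(2)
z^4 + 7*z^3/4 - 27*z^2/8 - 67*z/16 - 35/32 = (z - 7/4)*(z + 1/2)^2*(z + 5/2)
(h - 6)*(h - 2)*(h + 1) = h^3 - 7*h^2 + 4*h + 12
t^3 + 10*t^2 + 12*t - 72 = (t - 2)*(t + 6)^2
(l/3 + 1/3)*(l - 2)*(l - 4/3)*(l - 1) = l^4/3 - 10*l^3/9 + 5*l^2/9 + 10*l/9 - 8/9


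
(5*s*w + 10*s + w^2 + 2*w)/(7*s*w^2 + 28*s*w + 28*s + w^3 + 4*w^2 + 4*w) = (5*s + w)/(7*s*w + 14*s + w^2 + 2*w)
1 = 1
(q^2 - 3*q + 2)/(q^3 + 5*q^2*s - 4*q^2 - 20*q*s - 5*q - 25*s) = (-q^2 + 3*q - 2)/(-q^3 - 5*q^2*s + 4*q^2 + 20*q*s + 5*q + 25*s)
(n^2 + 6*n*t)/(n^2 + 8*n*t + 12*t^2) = n/(n + 2*t)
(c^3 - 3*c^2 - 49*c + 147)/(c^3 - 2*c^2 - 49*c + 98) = (c - 3)/(c - 2)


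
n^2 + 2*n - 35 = (n - 5)*(n + 7)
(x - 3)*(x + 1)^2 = x^3 - x^2 - 5*x - 3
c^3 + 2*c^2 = c^2*(c + 2)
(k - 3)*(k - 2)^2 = k^3 - 7*k^2 + 16*k - 12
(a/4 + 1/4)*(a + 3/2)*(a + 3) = a^3/4 + 11*a^2/8 + 9*a/4 + 9/8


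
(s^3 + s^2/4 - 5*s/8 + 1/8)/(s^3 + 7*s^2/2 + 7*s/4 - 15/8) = (4*s^2 + 3*s - 1)/(4*s^2 + 16*s + 15)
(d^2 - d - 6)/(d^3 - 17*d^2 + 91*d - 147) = (d + 2)/(d^2 - 14*d + 49)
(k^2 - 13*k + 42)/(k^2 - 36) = (k - 7)/(k + 6)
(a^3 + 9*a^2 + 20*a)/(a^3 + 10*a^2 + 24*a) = (a + 5)/(a + 6)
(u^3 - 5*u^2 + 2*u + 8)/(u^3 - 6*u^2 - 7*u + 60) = (u^2 - u - 2)/(u^2 - 2*u - 15)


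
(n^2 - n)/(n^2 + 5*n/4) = 4*(n - 1)/(4*n + 5)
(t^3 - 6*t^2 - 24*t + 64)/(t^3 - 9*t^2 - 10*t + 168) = (t^2 - 10*t + 16)/(t^2 - 13*t + 42)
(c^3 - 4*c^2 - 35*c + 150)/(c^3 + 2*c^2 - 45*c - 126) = (c^2 - 10*c + 25)/(c^2 - 4*c - 21)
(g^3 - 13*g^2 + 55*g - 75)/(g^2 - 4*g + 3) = (g^2 - 10*g + 25)/(g - 1)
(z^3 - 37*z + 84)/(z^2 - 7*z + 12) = z + 7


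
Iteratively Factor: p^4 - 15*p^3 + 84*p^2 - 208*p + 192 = (p - 4)*(p^3 - 11*p^2 + 40*p - 48) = (p - 4)^2*(p^2 - 7*p + 12) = (p - 4)^3*(p - 3)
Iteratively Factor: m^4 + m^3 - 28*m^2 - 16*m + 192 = (m - 4)*(m^3 + 5*m^2 - 8*m - 48) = (m - 4)*(m + 4)*(m^2 + m - 12) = (m - 4)*(m - 3)*(m + 4)*(m + 4)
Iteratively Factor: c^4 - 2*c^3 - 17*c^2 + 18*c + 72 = (c - 3)*(c^3 + c^2 - 14*c - 24) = (c - 3)*(c + 3)*(c^2 - 2*c - 8) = (c - 3)*(c + 2)*(c + 3)*(c - 4)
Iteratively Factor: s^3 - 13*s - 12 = (s + 3)*(s^2 - 3*s - 4) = (s - 4)*(s + 3)*(s + 1)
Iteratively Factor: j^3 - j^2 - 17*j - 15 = (j + 3)*(j^2 - 4*j - 5) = (j + 1)*(j + 3)*(j - 5)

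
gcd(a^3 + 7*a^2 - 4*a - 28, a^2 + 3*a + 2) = a + 2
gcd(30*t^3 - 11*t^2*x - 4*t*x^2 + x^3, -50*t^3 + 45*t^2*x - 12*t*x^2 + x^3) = 10*t^2 - 7*t*x + x^2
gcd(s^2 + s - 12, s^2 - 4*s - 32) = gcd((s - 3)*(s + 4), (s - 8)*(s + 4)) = s + 4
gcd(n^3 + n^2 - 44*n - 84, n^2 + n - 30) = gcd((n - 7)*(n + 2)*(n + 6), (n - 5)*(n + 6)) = n + 6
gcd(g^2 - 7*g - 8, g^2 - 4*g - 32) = g - 8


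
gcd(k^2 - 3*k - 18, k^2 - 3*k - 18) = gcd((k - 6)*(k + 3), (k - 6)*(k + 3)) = k^2 - 3*k - 18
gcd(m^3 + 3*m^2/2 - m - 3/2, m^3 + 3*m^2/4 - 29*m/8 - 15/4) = m + 3/2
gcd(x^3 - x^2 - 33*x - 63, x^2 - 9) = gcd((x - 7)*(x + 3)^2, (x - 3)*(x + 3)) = x + 3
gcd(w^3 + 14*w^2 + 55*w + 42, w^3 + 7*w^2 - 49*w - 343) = w + 7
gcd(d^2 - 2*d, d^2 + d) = d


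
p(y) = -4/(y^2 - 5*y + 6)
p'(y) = -4*(5 - 2*y)/(y^2 - 5*y + 6)^2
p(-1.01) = -0.33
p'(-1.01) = -0.19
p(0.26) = -0.84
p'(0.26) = -0.79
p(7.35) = -0.17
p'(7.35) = 0.07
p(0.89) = -1.71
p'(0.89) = -2.35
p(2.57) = 16.32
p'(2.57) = 9.32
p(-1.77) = -0.22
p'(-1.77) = -0.11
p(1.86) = -25.06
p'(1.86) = -201.00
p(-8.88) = -0.03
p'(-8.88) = -0.01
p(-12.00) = -0.02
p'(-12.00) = 0.00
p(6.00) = -0.33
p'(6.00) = 0.19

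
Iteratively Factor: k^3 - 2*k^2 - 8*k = (k + 2)*(k^2 - 4*k) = (k - 4)*(k + 2)*(k)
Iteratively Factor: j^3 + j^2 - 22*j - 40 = (j + 4)*(j^2 - 3*j - 10) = (j - 5)*(j + 4)*(j + 2)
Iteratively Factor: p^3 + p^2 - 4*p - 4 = (p + 2)*(p^2 - p - 2) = (p - 2)*(p + 2)*(p + 1)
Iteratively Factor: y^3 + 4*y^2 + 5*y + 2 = (y + 2)*(y^2 + 2*y + 1) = (y + 1)*(y + 2)*(y + 1)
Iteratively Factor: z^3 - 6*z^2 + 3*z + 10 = (z - 5)*(z^2 - z - 2) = (z - 5)*(z - 2)*(z + 1)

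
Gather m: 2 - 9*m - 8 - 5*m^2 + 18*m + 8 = -5*m^2 + 9*m + 2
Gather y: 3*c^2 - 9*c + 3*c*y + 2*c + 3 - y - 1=3*c^2 - 7*c + y*(3*c - 1) + 2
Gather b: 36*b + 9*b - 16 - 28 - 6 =45*b - 50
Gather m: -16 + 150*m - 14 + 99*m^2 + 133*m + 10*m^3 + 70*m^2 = 10*m^3 + 169*m^2 + 283*m - 30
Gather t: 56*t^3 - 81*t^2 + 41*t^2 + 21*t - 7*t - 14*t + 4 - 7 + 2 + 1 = 56*t^3 - 40*t^2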